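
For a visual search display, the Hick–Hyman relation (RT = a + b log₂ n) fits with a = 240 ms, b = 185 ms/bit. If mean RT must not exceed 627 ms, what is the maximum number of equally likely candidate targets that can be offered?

Information budget: (627 − 240)/185 = 2.0919 bits, so n ≤ 2^2.0919 = 4.263 → at most 4.

4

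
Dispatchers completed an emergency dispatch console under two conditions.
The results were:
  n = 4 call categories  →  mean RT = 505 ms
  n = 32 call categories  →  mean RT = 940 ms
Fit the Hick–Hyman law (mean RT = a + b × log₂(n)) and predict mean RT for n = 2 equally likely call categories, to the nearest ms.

360 ms

With log₂ n on the abscissa the relation is linear; from the two conditions:
  b = (940 − 505) / (log₂ 32 − log₂ 4) = 435 / (5 − 2) = 145 ms/bit
  a = 505 − 145 × 2 = 215 ms
Then RT(2) = 215 + 145 × log₂ 2 = 215 + 145 × 1 ≈ 360.000 ms.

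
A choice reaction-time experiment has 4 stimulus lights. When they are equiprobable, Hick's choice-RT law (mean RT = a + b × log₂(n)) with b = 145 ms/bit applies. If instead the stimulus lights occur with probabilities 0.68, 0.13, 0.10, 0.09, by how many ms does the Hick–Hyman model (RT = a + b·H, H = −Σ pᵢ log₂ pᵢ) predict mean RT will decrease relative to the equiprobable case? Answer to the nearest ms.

The RT saving is b·ΔH. Equiprobable H₀ = log₂(4) = 2.0000 bits; with the given probabilities H = 1.4058 bits.
b·(H₀ − H) = 145 × (2.0000 − 1.4058) = 86.15 ms.

86 ms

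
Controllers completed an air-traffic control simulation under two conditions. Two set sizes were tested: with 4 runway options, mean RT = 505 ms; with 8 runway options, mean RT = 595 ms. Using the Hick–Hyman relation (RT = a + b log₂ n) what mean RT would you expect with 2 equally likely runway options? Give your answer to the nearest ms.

With log₂ n on the abscissa the relation is linear; from the two conditions:
  b = (595 − 505) / (log₂ 8 − log₂ 4) = 90 / (3 − 2) = 90 ms/bit
  a = 505 − 90 × 2 = 325 ms
Then RT(2) = 325 + 90 × log₂ 2 = 325 + 90 × 1 ≈ 415.000 ms.

415 ms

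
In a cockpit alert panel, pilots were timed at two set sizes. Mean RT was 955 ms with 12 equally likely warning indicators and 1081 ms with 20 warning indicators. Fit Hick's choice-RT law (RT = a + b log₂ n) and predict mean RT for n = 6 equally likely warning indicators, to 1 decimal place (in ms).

784.0 ms

RT is linear in log₂ n, so two points fix the line:
  b = (1081 − 955) / (log₂ 20 − log₂ 12) = 126 / (4.3219 − 3.5850) = 170.971 ms/bit
  a = 955 − 170.971 × 3.5850 = 342.074 ms
Then RT(6) = 342.074 + 170.971 × log₂ 6 = 342.074 + 170.971 × 2.5850 ≈ 784.029 ms.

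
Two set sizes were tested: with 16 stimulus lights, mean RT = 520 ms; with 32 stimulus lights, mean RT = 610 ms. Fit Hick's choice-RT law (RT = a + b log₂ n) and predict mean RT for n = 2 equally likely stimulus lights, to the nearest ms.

RT is linear in log₂ n, so two points fix the line:
  b = (610 − 520) / (log₂ 32 − log₂ 16) = 90 / (5 − 4) = 90 ms/bit
  a = 520 − 90 × 4 = 160 ms
Then RT(2) = 160 + 90 × log₂ 2 = 160 + 90 × 1 ≈ 250.000 ms.

250 ms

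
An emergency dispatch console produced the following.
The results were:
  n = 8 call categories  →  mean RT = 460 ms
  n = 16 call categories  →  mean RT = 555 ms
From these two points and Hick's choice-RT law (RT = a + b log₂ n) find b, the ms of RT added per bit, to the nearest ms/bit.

95 ms/bit

Slope: b = (555 − 460) / (log₂ 16 − log₂ 8) = 95/1.0000 = 95 ms/bit.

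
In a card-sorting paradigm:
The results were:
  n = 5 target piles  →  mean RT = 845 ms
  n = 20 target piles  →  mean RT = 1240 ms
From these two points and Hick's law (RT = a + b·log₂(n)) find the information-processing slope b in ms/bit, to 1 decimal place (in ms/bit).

197.5 ms/bit

b = (RT₂ − RT₁)/(log₂ n₂ − log₂ n₁) = (1240 − 845)/(4.3219 − 2.3219) = 197.500 ms/bit.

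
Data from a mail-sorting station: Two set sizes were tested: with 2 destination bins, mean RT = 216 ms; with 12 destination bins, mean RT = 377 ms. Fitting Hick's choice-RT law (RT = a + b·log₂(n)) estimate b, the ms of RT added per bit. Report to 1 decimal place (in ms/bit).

62.3 ms/bit

The slope on a log₂ axis is (377 − 216) / (3.5850 − 1) = 62.283 ms/bit.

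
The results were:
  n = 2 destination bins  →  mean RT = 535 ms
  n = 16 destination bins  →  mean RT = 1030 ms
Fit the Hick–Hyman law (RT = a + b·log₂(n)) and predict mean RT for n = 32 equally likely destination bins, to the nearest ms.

Fit slope and intercept:
  b = (1030 − 535) / (log₂ 16 − log₂ 2) = 495 / (4 − 1) = 165 ms/bit
  a = 535 − 165 × 1 = 370 ms
Then RT(32) = 370 + 165 × log₂ 32 = 370 + 165 × 5 ≈ 1195.000 ms.

1195 ms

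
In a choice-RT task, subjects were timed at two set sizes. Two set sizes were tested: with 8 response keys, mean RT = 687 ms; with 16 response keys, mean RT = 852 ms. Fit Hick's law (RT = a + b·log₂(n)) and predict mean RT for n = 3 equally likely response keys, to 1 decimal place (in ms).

453.5 ms

Fit slope and intercept:
  b = (852 − 687) / (log₂ 16 − log₂ 8) = 165 / (4 − 3) = 165.000 ms/bit
  a = 687 − 165.000 × 3 = 192.000 ms
Then RT(3) = 192.000 + 165.000 × log₂ 3 = 192.000 + 165.000 × 1.5850 ≈ 453.519 ms.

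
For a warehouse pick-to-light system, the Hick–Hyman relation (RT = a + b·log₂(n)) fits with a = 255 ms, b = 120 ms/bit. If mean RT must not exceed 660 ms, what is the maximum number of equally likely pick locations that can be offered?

10

Information budget: (660 − 255)/120 = 3.3750 bits, so n ≤ 2^3.3750 = 10.375 → at most 10.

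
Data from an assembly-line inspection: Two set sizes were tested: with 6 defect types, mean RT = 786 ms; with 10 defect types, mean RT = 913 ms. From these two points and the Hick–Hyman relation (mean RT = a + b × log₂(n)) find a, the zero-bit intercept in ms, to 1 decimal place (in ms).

The slope on a log₂ axis is (913 − 786) / (3.3219 − 2.5850) = 172.328 ms/bit.
Intercept: a = 786 − 172.328·log₂(6) = 340.538 ms.

340.5 ms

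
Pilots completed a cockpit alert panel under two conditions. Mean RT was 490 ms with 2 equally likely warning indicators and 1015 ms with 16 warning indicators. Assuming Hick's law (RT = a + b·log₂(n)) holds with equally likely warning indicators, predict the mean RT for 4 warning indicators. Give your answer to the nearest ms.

665 ms

RT is linear in log₂ n, so two points fix the line:
  b = (1015 − 490) / (log₂ 16 − log₂ 2) = 525 / (4 − 1) = 175 ms/bit
  a = 490 − 175 × 1 = 315 ms
Then RT(4) = 315 + 175 × log₂ 4 = 315 + 175 × 2 ≈ 665.000 ms.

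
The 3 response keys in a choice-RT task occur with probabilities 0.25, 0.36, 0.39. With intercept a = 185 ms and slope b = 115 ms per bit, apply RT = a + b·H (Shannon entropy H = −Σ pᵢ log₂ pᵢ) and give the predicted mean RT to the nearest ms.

364 ms

H = 0.25·log₂(1/0.25) + 0.36·log₂(1/0.36) + 0.39·log₂(1/0.39) = 1.5604 bits.
RT = 185 + 115 × 1.5604 = 364.45 ms.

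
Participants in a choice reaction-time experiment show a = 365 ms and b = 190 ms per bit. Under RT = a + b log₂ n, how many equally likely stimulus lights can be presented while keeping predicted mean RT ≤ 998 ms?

10

Information budget: (998 − 365)/190 = 3.3316 bits, so n ≤ 2^3.3316 = 10.067 → at most 10.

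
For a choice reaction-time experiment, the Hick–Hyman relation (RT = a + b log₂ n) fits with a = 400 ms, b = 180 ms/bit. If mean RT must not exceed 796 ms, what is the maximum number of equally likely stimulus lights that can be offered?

4

Set 400 + 180·log₂ n ≤ 796 → log₂ n ≤ (796 − 400)/180 = 2.2000.
So n ≤ 2^2.2000 = 4.595; the largest integer n is 4.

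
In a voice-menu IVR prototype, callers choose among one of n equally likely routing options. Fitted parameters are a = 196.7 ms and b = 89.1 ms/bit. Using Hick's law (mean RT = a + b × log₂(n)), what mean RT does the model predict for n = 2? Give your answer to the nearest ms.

log₂(2) = 1 bits, so RT = 196.7 + 89.1 × 1 ≈ 285.800 ms.

286 ms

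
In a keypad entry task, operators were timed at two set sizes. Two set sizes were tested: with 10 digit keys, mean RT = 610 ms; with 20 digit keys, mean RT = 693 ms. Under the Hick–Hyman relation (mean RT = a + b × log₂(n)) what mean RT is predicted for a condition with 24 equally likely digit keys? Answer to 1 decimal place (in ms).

Solve the two-equation system in a and b:
  b = (693 − 610) / (log₂ 20 − log₂ 10) = 83 / (4.3219 − 3.3219) = 83.000 ms/bit
  a = 610 − 83.000 × 3.3219 = 334.280 ms
Then RT(24) = 334.280 + 83.000 × log₂ 24 = 334.280 + 83.000 × 4.5850 ≈ 714.832 ms.

714.8 ms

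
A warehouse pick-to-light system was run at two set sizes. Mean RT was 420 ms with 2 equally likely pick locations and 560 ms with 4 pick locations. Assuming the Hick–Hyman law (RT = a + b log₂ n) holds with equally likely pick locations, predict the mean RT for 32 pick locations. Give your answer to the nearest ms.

RT is linear in log₂ n, so two points fix the line:
  b = (560 − 420) / (log₂ 4 − log₂ 2) = 140 / (2 − 1) = 140 ms/bit
  a = 420 − 140 × 1 = 280 ms
Then RT(32) = 280 + 140 × log₂ 32 = 280 + 140 × 5 ≈ 980.000 ms.

980 ms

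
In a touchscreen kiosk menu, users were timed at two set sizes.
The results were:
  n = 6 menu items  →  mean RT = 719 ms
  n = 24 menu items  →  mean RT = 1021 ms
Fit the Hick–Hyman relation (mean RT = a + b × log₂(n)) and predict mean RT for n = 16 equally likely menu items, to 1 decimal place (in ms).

932.7 ms

With log₂ n on the abscissa the relation is linear; from the two conditions:
  b = (1021 − 719) / (log₂ 24 − log₂ 6) = 302 / (4.5850 − 2.5850) = 151.000 ms/bit
  a = 719 − 151.000 × 2.5850 = 328.671 ms
Then RT(16) = 328.671 + 151.000 × log₂ 16 = 328.671 + 151.000 × 4 ≈ 932.671 ms.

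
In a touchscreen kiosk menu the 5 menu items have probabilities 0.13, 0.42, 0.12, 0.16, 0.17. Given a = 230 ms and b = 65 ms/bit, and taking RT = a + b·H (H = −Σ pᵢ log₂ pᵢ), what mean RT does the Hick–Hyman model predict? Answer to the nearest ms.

369 ms

H = 0.13·log₂(1/0.13) + 0.42·log₂(1/0.42) + 0.12·log₂(1/0.12) + 0.16·log₂(1/0.16) + 0.17·log₂(1/0.17) = 2.1330 bits.
RT = 230 + 65 × 2.1330 = 368.64 ms.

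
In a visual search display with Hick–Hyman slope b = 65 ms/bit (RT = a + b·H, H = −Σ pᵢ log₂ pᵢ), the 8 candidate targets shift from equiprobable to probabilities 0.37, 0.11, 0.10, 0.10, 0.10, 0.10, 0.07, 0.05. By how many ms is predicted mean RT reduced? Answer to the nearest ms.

20 ms

The RT saving is b·ΔH. Equiprobable H₀ = log₂(8) = 3.0000 bits; with the given probabilities H = 2.6944 bits.
b·(H₀ − H) = 65 × (3.0000 − 2.6944) = 19.86 ms.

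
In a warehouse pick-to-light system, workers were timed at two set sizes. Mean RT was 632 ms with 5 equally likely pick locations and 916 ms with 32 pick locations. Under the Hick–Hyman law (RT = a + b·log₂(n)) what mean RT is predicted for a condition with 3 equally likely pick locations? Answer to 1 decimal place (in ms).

553.8 ms

Solve the two-equation system in a and b:
  b = (916 − 632) / (log₂ 32 − log₂ 5) = 284 / (5 − 2.3219) = 106.046 ms/bit
  a = 632 − 106.046 × 2.3219 = 385.768 ms
Then RT(3) = 385.768 + 106.046 × log₂ 3 = 385.768 + 106.046 × 1.5850 ≈ 553.847 ms.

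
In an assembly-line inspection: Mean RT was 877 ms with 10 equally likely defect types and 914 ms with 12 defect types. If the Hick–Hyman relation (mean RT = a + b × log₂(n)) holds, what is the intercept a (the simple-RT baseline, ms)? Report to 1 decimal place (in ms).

The slope on a log₂ axis is (914 − 877) / (3.5850 − 3.3219) = 140.666 ms/bit.
a = RT₁ − b·log₂ n₁ = 877 − 140.666 × 3.3219 = 409.718 ms.

409.7 ms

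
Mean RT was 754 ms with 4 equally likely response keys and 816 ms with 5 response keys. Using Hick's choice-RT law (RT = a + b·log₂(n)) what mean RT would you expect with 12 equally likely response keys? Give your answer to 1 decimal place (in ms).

1059.2 ms

With log₂ n on the abscissa the relation is linear; from the two conditions:
  b = (816 − 754) / (log₂ 5 − log₂ 4) = 62 / (2.3219 − 2) = 192.590 ms/bit
  a = 754 − 192.590 × 2 = 368.821 ms
Then RT(12) = 368.821 + 192.590 × log₂ 12 = 368.821 + 192.590 × 3.5850 ≈ 1059.247 ms.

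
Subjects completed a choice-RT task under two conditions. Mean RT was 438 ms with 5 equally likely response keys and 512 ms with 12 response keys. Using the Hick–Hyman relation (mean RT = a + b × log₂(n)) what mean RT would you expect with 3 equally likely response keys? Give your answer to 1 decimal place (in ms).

394.8 ms

RT is linear in log₂ n, so two points fix the line:
  b = (512 − 438) / (log₂ 12 − log₂ 5) = 74 / (3.5850 − 2.3219) = 58.589 ms/bit
  a = 438 − 58.589 × 2.3219 = 301.960 ms
Then RT(3) = 301.960 + 58.589 × log₂ 3 = 301.960 + 58.589 × 1.5850 ≈ 394.822 ms.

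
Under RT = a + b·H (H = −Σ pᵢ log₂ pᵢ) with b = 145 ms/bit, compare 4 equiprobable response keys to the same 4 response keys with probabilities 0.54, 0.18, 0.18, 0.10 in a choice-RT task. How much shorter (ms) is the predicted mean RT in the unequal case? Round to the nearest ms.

43 ms

The RT saving is b·ΔH. Equiprobable H₀ = log₂(4) = 2.0000 bits; with the given probabilities H = 1.7029 bits.
b·(H₀ − H) = 145 × (2.0000 − 1.7029) = 43.09 ms.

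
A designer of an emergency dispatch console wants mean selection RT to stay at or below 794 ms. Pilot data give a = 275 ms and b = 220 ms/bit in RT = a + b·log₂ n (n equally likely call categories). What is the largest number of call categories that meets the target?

Set 275 + 220·log₂ n ≤ 794 → log₂ n ≤ (794 − 275)/220 = 2.3591.
So n ≤ 2^2.3591 = 5.130; the largest integer n is 5.

5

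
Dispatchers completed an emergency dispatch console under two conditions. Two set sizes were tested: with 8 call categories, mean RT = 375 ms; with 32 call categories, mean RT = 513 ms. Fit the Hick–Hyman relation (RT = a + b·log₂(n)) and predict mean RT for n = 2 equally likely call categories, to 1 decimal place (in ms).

237.0 ms

With log₂ n on the abscissa the relation is linear; from the two conditions:
  b = (513 − 375) / (log₂ 32 − log₂ 8) = 138 / (5 − 3) = 69.000 ms/bit
  a = 375 − 69.000 × 3 = 168.000 ms
Then RT(2) = 168.000 + 69.000 × log₂ 2 = 168.000 + 69.000 × 1 ≈ 237.000 ms.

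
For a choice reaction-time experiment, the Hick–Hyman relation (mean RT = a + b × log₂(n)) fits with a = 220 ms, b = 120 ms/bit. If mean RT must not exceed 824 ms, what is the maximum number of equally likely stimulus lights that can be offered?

32

120·log₂ n ≤ 824 − 220 = 604, giving log₂ n ≤ 5.0333 and n ≤ 32.748. The largest whole number is 32.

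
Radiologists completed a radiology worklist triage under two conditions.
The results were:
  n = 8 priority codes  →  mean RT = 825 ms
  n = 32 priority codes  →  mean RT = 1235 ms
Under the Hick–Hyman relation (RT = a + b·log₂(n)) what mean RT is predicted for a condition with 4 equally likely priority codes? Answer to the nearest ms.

620 ms

RT is linear in log₂ n, so two points fix the line:
  b = (1235 − 825) / (log₂ 32 − log₂ 8) = 410 / (5 − 3) = 205 ms/bit
  a = 825 − 205 × 3 = 210 ms
Then RT(4) = 210 + 205 × log₂ 4 = 210 + 205 × 2 ≈ 620.000 ms.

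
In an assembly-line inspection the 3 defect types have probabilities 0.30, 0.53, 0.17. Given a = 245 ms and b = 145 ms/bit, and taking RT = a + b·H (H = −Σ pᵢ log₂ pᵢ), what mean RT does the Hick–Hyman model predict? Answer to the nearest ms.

H = 0.30·log₂(1/0.30) + 0.53·log₂(1/0.53) + 0.17·log₂(1/0.17) = 1.4411 bits.
RT = 245 + 145 × 1.4411 = 453.96 ms.

454 ms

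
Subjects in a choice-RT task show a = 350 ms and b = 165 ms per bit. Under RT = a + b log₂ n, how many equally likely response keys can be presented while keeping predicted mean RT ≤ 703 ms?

4

Set 350 + 165·log₂ n ≤ 703 → log₂ n ≤ (703 − 350)/165 = 2.1394.
So n ≤ 2^2.1394 = 4.406; the largest integer n is 4.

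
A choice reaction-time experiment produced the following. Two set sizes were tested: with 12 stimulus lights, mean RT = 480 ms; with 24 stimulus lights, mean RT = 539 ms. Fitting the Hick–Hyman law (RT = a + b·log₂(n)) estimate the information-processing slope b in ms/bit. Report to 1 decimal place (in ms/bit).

The slope on a log₂ axis is (539 − 480) / (4.5850 − 3.5850) = 59.000 ms/bit.

59.0 ms/bit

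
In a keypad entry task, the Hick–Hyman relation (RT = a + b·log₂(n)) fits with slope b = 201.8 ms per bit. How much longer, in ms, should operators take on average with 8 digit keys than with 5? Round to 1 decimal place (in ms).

136.8 ms

The intercept a cancels: ΔRT = b·(log₂ n₂ − log₂ n₁) = b·log₂(n₂/n₁).
log₂(8) − log₂(5) = 3 − 2.3219 = 0.6781.
ΔRT = 201.8 × 0.6781 = 136.835 ms.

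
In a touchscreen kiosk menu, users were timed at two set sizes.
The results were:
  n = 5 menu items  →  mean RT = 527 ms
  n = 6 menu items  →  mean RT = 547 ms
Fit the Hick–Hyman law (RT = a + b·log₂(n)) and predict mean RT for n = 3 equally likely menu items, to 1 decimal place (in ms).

471.0 ms

Solve the two-equation system in a and b:
  b = (547 − 527) / (log₂ 6 − log₂ 5) = 20 / (2.5850 − 2.3219) = 76.036 ms/bit
  a = 527 − 76.036 × 2.3219 = 350.451 ms
Then RT(3) = 350.451 + 76.036 × log₂ 3 = 350.451 + 76.036 × 1.5850 ≈ 470.964 ms.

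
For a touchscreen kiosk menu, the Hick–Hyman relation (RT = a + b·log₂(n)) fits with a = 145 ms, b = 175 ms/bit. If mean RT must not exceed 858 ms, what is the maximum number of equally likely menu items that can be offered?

16

175·log₂ n ≤ 858 − 145 = 713, giving log₂ n ≤ 4.0743 and n ≤ 16.845. The largest whole number is 16.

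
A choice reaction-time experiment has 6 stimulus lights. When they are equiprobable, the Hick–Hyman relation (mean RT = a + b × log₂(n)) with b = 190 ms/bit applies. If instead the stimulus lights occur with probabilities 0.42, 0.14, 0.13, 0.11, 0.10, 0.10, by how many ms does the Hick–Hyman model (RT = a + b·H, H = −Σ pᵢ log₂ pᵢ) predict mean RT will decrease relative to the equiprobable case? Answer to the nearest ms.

50 ms

The RT saving is b·ΔH. Equiprobable H₀ = log₂(6) = 2.5850 bits; with the given probabilities H = 2.3201 bits.
b·(H₀ − H) = 190 × (2.5850 − 2.3201) = 50.33 ms.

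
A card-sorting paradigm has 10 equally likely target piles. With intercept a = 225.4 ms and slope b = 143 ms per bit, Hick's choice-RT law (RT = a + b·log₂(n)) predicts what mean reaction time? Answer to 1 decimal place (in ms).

700.4 ms

log₂(10) = 3.3219 bits, so RT = 225.4 + 143 × 3.3219 ≈ 700.436 ms.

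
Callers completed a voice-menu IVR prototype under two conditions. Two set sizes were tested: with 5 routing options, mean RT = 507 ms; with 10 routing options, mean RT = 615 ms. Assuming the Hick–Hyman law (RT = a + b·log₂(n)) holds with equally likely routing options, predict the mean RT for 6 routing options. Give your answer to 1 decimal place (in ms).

Solve the two-equation system in a and b:
  b = (615 − 507) / (log₂ 10 − log₂ 5) = 108 / (3.3219 − 2.3219) = 108.000 ms/bit
  a = 507 − 108.000 × 2.3219 = 256.232 ms
Then RT(6) = 256.232 + 108.000 × log₂ 6 = 256.232 + 108.000 × 2.5850 ≈ 535.408 ms.

535.4 ms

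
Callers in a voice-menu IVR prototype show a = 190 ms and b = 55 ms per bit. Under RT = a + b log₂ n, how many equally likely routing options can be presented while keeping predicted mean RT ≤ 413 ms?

Information budget: (413 − 190)/55 = 4.0545 bits, so n ≤ 2^4.0545 = 16.617 → at most 16.

16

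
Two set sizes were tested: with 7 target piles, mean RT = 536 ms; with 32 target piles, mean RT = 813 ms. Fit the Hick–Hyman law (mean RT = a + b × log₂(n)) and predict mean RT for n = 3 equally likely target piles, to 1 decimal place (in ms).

RT is linear in log₂ n, so two points fix the line:
  b = (813 − 536) / (log₂ 32 − log₂ 7) = 277 / (5 − 2.8074) = 126.331 ms/bit
  a = 536 − 126.331 × 2.8074 = 181.343 ms
Then RT(3) = 181.343 + 126.331 × log₂ 3 = 181.343 + 126.331 × 1.5850 ≈ 381.573 ms.

381.6 ms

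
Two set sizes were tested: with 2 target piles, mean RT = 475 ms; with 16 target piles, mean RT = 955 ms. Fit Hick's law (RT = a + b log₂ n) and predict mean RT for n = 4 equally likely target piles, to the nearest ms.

635 ms

Solve the two-equation system in a and b:
  b = (955 − 475) / (log₂ 16 − log₂ 2) = 480 / (4 − 1) = 160 ms/bit
  a = 475 − 160 × 1 = 315 ms
Then RT(4) = 315 + 160 × log₂ 4 = 315 + 160 × 2 ≈ 635.000 ms.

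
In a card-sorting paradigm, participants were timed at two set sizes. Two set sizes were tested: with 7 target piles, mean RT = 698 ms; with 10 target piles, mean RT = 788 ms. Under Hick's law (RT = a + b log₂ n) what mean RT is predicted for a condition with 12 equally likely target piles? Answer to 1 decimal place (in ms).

834.0 ms

Fit slope and intercept:
  b = (788 − 698) / (log₂ 10 − log₂ 7) = 90 / (3.3219 − 2.8074) = 174.902 ms/bit
  a = 698 − 174.902 × 2.8074 = 206.987 ms
Then RT(12) = 206.987 + 174.902 × log₂ 12 = 206.987 + 174.902 × 3.5850 ≈ 834.005 ms.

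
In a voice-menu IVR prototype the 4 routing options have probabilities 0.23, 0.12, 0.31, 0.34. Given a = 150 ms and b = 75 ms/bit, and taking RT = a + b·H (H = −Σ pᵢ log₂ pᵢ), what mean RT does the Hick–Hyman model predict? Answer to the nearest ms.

293 ms

Entropy contributions −pᵢ log₂ pᵢ: 0.4877, 0.3671, 0.5238, 0.5292; sum H = 1.9077 bits.
RT = a + bH = 150 + 75·1.9077 = 293.08 ms.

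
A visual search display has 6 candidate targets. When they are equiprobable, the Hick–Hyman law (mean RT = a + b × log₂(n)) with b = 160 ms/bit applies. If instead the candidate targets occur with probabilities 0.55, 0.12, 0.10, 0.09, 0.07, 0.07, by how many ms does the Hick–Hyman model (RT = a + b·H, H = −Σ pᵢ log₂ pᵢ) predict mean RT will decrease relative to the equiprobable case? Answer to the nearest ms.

Equiprobable entropy H₀ = log₂ 6 = 2.5850 bits.
Skewed entropy H = −Σ pᵢ log₂ pᵢ = 2.0234 bits.
ΔRT = b·(H₀ − H) = 160 × 0.5616 = 89.85 ms.

90 ms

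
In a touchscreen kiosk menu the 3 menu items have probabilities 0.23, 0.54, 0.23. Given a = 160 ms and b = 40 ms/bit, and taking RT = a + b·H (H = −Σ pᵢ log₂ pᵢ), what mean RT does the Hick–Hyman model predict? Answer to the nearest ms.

Entropy contributions −pᵢ log₂ pᵢ: 0.4877, 0.4800, 0.4877; sum H = 1.4554 bits.
RT = a + bH = 160 + 40·1.4554 = 218.22 ms.

218 ms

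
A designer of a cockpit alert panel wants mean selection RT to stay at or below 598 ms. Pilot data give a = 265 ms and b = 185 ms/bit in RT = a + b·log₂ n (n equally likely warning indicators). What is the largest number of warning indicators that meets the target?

185·log₂ n ≤ 598 − 265 = 333, giving log₂ n ≤ 1.8000 and n ≤ 3.482. The largest whole number is 3.

3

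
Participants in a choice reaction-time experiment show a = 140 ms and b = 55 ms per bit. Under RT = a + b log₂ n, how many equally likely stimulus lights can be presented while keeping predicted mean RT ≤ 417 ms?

32

55·log₂ n ≤ 417 − 140 = 277, giving log₂ n ≤ 5.0364 and n ≤ 32.817. The largest whole number is 32.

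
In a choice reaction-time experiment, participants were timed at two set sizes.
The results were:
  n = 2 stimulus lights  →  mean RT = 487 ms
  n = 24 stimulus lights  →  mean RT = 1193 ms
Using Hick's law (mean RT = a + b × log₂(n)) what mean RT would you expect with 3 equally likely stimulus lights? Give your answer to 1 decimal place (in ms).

602.2 ms

Fit slope and intercept:
  b = (1193 − 487) / (log₂ 24 − log₂ 2) = 706 / (4.5850 − 1) = 196.934 ms/bit
  a = 487 − 196.934 × 1 = 290.066 ms
Then RT(3) = 290.066 + 196.934 × log₂ 3 = 290.066 + 196.934 × 1.5850 ≈ 602.199 ms.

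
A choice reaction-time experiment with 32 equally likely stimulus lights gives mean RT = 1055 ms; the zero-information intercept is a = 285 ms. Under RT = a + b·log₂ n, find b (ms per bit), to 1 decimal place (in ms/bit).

b = (1055 − 285) / log₂(32) = 770 / 5 = 154.000 ms/bit.

154.0 ms/bit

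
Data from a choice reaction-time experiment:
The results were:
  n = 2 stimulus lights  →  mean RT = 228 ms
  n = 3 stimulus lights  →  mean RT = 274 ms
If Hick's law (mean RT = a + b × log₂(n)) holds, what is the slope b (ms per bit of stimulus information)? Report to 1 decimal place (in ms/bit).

Slope: b = (274 − 228) / (log₂ 3 − log₂ 2) = 46/0.5850 = 78.638 ms/bit.

78.6 ms/bit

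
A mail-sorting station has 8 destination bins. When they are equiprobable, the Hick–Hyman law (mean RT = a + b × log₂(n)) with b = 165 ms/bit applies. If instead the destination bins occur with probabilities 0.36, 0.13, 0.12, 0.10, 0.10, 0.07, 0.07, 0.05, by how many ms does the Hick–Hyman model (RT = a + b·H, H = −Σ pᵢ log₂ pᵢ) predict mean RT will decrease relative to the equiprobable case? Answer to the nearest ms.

50 ms

Equiprobable entropy H₀ = log₂ 8 = 3.0000 bits.
Skewed entropy H = −Σ pᵢ log₂ pᵢ = 2.6979 bits.
ΔRT = b·(H₀ − H) = 165 × 0.3021 = 49.84 ms.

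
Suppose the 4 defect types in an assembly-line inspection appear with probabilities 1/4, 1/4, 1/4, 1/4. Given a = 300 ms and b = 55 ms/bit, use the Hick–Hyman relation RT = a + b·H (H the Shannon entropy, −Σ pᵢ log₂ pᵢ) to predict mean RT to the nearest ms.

410 ms

H = −Σ pᵢ log₂ pᵢ = 0.25·2 + 0.25·2 + 0.25·2 + 0.25·2 = 2.000 bits.
RT = 300 + 55 × 2.000 = 410.00 ms.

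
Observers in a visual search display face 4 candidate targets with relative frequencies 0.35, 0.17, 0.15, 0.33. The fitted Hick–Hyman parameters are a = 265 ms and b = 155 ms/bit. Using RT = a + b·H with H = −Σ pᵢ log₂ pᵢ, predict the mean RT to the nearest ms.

H = 0.35·log₂(1/0.35) + 0.17·log₂(1/0.17) + 0.15·log₂(1/0.15) + 0.33·log₂(1/0.33) = 1.9031 bits.
RT = 265 + 155 × 1.9031 = 559.97 ms.

560 ms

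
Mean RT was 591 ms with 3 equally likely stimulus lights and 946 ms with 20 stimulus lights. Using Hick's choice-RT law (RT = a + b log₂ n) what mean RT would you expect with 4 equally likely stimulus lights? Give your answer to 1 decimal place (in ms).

With log₂ n on the abscissa the relation is linear; from the two conditions:
  b = (946 − 591) / (log₂ 20 − log₂ 3) = 355 / (4.3219 − 1.5850) = 129.706 ms/bit
  a = 591 − 129.706 × 1.5850 = 385.421 ms
Then RT(4) = 385.421 + 129.706 × log₂ 4 = 385.421 + 129.706 × 2 ≈ 644.833 ms.

644.8 ms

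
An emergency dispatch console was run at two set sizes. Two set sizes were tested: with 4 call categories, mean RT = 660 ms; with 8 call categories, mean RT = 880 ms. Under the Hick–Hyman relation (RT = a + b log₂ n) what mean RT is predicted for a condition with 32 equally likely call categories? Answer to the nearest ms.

1320 ms

Solve the two-equation system in a and b:
  b = (880 − 660) / (log₂ 8 − log₂ 4) = 220 / (3 − 2) = 220 ms/bit
  a = 660 − 220 × 2 = 220 ms
Then RT(32) = 220 + 220 × log₂ 32 = 220 + 220 × 5 ≈ 1320.000 ms.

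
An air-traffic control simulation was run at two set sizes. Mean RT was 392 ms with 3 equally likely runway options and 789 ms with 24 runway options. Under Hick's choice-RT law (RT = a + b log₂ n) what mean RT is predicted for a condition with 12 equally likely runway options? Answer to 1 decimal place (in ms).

656.7 ms

Fit slope and intercept:
  b = (789 − 392) / (log₂ 24 − log₂ 3) = 397 / (4.5850 − 1.5850) = 132.333 ms/bit
  a = 392 − 132.333 × 1.5850 = 182.257 ms
Then RT(12) = 182.257 + 132.333 × log₂ 12 = 182.257 + 132.333 × 3.5850 ≈ 656.667 ms.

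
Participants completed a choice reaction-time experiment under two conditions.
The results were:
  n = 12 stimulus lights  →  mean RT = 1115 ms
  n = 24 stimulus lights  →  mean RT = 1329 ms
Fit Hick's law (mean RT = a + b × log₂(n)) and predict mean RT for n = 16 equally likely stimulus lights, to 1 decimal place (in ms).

1203.8 ms

With log₂ n on the abscissa the relation is linear; from the two conditions:
  b = (1329 − 1115) / (log₂ 24 − log₂ 12) = 214 / (4.5850 − 3.5850) = 214.000 ms/bit
  a = 1115 − 214.000 × 3.5850 = 347.818 ms
Then RT(16) = 347.818 + 214.000 × log₂ 16 = 347.818 + 214.000 × 4 ≈ 1203.818 ms.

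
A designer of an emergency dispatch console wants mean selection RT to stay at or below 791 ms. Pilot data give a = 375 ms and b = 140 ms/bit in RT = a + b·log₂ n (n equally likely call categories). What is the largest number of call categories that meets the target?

Set 375 + 140·log₂ n ≤ 791 → log₂ n ≤ (791 − 375)/140 = 2.9714.
So n ≤ 2^2.9714 = 7.843; the largest integer n is 7.

7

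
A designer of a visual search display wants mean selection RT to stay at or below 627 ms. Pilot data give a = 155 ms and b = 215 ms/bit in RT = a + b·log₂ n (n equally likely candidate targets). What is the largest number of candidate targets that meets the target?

215·log₂ n ≤ 627 − 155 = 472, giving log₂ n ≤ 2.1953 and n ≤ 4.580. The largest whole number is 4.

4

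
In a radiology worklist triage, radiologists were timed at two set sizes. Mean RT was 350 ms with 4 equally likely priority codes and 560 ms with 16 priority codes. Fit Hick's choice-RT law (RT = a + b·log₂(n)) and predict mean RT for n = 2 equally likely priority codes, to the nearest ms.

Solve the two-equation system in a and b:
  b = (560 − 350) / (log₂ 16 − log₂ 4) = 210 / (4 − 2) = 105 ms/bit
  a = 350 − 105 × 2 = 140 ms
Then RT(2) = 140 + 105 × log₂ 2 = 140 + 105 × 1 ≈ 245.000 ms.

245 ms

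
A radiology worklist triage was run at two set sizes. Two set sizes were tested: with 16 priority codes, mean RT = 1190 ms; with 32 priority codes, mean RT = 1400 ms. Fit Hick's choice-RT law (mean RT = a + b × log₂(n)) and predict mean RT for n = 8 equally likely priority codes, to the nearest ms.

980 ms

Fit slope and intercept:
  b = (1400 − 1190) / (log₂ 32 − log₂ 16) = 210 / (5 − 4) = 210 ms/bit
  a = 1190 − 210 × 4 = 350 ms
Then RT(8) = 350 + 210 × log₂ 8 = 350 + 210 × 3 ≈ 980.000 ms.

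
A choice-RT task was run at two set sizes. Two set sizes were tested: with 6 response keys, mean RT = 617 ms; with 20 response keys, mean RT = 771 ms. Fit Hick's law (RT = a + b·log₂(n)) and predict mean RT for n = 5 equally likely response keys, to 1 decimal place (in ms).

593.7 ms

Fit slope and intercept:
  b = (771 − 617) / (log₂ 20 − log₂ 6) = 154 / (4.3219 − 2.5850) = 88.660 ms/bit
  a = 617 − 88.660 × 2.5850 = 387.816 ms
Then RT(5) = 387.816 + 88.660 × log₂ 5 = 387.816 + 88.660 × 2.3219 ≈ 593.679 ms.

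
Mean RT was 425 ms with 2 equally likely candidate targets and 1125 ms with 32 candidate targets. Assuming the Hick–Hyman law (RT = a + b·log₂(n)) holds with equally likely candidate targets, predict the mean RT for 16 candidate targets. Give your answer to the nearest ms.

RT is linear in log₂ n, so two points fix the line:
  b = (1125 − 425) / (log₂ 32 − log₂ 2) = 700 / (5 − 1) = 175 ms/bit
  a = 425 − 175 × 1 = 250 ms
Then RT(16) = 250 + 175 × log₂ 16 = 250 + 175 × 4 ≈ 950.000 ms.

950 ms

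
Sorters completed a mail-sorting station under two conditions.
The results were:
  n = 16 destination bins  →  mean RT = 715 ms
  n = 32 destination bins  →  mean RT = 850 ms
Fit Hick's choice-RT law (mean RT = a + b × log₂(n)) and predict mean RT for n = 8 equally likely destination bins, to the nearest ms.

580 ms

With log₂ n on the abscissa the relation is linear; from the two conditions:
  b = (850 − 715) / (log₂ 32 − log₂ 16) = 135 / (5 − 4) = 135 ms/bit
  a = 715 − 135 × 4 = 175 ms
Then RT(8) = 175 + 135 × log₂ 8 = 175 + 135 × 3 ≈ 580.000 ms.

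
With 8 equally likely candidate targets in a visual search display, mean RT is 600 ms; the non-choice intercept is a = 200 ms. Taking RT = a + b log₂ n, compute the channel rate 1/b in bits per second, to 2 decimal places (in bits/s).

7.50 bits/s

Choice component = 600 − 200 = 400 ms over log₂(8) = 3 bits.
b = 400 / 3 = 133.333 ms/bit, so 1/b = 7.500 bits/s.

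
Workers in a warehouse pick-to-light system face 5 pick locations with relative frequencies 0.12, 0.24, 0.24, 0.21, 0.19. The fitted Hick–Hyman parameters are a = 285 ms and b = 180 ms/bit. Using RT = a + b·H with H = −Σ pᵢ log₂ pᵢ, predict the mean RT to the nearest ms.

Entropy contributions −pᵢ log₂ pᵢ: 0.3671, 0.4941, 0.4941, 0.4728, 0.4552; sum H = 2.2834 bits.
RT = a + bH = 285 + 180·2.2834 = 696.01 ms.

696 ms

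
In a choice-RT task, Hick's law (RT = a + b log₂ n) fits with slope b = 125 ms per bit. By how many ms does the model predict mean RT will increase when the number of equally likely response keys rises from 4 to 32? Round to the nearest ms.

375 ms

Only the slope matters, since a is common to both: ΔRT = b·log₂(n₂/n₁).
log₂(32) − log₂(4) = log₂(32/4) = log₂(8) = 3.
ΔRT = 125 × 3.0000 = 375.000 ms.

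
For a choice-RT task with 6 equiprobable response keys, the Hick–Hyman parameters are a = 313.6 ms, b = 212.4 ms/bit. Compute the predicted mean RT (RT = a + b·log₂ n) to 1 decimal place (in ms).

862.6 ms

log₂(6) = 2.5850 bits, so RT = 313.6 + 212.4 × 2.5850 ≈ 862.646 ms.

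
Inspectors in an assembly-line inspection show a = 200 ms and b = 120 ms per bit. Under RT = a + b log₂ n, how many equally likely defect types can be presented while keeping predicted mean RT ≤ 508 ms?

Set 200 + 120·log₂ n ≤ 508 → log₂ n ≤ (508 − 200)/120 = 2.5667.
So n ≤ 2^2.5667 = 5.924; the largest integer n is 5.

5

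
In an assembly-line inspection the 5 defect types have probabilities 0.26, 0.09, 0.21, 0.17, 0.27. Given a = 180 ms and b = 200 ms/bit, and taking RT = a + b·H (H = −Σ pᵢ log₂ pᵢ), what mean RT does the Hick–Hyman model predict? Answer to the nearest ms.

627 ms

Entropy contributions −pᵢ log₂ pᵢ: 0.5053, 0.3127, 0.4728, 0.4346, 0.5100; sum H = 2.2354 bits.
RT = a + bH = 180 + 200·2.2354 = 627.07 ms.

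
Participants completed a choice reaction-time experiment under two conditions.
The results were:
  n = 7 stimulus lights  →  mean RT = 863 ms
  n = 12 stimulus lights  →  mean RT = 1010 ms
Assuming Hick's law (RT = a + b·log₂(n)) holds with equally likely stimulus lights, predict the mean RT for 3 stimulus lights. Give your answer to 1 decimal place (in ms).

631.9 ms

Fit slope and intercept:
  b = (1010 − 863) / (log₂ 12 − log₂ 7) = 147 / (3.5850 − 2.8074) = 189.041 ms/bit
  a = 863 − 189.041 × 2.8074 = 332.294 ms
Then RT(3) = 332.294 + 189.041 × log₂ 3 = 332.294 + 189.041 × 1.5850 ≈ 631.917 ms.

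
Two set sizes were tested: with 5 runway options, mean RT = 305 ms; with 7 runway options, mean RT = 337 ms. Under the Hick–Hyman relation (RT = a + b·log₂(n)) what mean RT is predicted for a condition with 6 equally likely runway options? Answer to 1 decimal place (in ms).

322.3 ms

Solve the two-equation system in a and b:
  b = (337 − 305) / (log₂ 7 − log₂ 5) = 32 / (2.8074 − 2.3219) = 65.921 ms/bit
  a = 305 − 65.921 × 2.3219 = 151.935 ms
Then RT(6) = 151.935 + 65.921 × log₂ 6 = 151.935 + 65.921 × 2.5850 ≈ 322.340 ms.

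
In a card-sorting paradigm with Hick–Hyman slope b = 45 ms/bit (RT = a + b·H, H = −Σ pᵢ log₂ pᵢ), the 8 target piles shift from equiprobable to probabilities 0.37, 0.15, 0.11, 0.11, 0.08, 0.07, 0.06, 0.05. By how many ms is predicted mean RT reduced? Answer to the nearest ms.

15 ms

Equiprobable entropy H₀ = log₂ 8 = 3.0000 bits.
Skewed entropy H = −Σ pᵢ log₂ pᵢ = 2.6615 bits.
ΔRT = b·(H₀ − H) = 45 × 0.3385 = 15.23 ms.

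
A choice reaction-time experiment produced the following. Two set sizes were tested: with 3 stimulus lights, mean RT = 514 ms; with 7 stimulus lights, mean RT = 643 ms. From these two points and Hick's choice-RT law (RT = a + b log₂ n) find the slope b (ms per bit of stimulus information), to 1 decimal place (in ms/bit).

The slope on a log₂ axis is (643 − 514) / (2.8074 − 1.5850) = 105.531 ms/bit.

105.5 ms/bit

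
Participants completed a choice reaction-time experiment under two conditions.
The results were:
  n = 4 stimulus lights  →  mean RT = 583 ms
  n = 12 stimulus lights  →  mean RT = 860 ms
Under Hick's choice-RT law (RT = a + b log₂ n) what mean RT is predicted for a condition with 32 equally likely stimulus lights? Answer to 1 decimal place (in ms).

Solve the two-equation system in a and b:
  b = (860 − 583) / (log₂ 12 − log₂ 4) = 277 / (3.5850 − 2) = 174.768 ms/bit
  a = 583 − 174.768 × 2 = 233.465 ms
Then RT(32) = 233.465 + 174.768 × log₂ 32 = 233.465 + 174.768 × 5 ≈ 1107.303 ms.

1107.3 ms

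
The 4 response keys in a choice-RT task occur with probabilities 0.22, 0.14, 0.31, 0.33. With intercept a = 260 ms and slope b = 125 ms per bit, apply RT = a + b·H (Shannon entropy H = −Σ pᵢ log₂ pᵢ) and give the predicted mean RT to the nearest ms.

H = 0.22·log₂(1/0.22) + 0.14·log₂(1/0.14) + 0.31·log₂(1/0.31) + 0.33·log₂(1/0.33) = 1.9293 bits.
RT = 260 + 125 × 1.9293 = 501.16 ms.

501 ms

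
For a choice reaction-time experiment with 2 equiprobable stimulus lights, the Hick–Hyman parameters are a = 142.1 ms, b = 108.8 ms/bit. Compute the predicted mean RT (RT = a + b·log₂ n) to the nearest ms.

251 ms

log₂(2) = 1 bits, so RT = 142.1 + 108.8 × 1 ≈ 250.900 ms.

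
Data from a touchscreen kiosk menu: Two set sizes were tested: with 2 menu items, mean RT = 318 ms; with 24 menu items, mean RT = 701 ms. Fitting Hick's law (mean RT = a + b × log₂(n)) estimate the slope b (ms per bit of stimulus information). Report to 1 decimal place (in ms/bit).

Slope: b = (701 − 318) / (log₂ 24 − log₂ 2) = 383/3.5850 = 106.835 ms/bit.

106.8 ms/bit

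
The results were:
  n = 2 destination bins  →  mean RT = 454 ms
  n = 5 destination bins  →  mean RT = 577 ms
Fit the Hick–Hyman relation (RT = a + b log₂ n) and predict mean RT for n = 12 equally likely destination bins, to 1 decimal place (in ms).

694.5 ms

Solve the two-equation system in a and b:
  b = (577 − 454) / (log₂ 5 − log₂ 2) = 123 / (2.3219 − 1) = 93.046 ms/bit
  a = 454 − 93.046 × 1 = 360.954 ms
Then RT(12) = 360.954 + 93.046 × log₂ 12 = 360.954 + 93.046 × 3.5850 ≈ 694.520 ms.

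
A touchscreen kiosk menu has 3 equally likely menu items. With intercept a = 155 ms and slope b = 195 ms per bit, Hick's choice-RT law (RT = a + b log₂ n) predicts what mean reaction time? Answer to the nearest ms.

log₂(3) = 1.5850 bits, so RT = 155 + 195 × 1.5850 ≈ 464.068 ms.

464 ms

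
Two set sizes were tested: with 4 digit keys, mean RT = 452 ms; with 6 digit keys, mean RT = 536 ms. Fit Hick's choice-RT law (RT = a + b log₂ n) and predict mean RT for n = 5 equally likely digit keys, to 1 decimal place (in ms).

RT is linear in log₂ n, so two points fix the line:
  b = (536 − 452) / (log₂ 6 − log₂ 4) = 84 / (2.5850 − 2) = 143.599 ms/bit
  a = 452 − 143.599 × 2 = 164.802 ms
Then RT(5) = 164.802 + 143.599 × log₂ 5 = 164.802 + 143.599 × 2.3219 ≈ 498.229 ms.

498.2 ms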